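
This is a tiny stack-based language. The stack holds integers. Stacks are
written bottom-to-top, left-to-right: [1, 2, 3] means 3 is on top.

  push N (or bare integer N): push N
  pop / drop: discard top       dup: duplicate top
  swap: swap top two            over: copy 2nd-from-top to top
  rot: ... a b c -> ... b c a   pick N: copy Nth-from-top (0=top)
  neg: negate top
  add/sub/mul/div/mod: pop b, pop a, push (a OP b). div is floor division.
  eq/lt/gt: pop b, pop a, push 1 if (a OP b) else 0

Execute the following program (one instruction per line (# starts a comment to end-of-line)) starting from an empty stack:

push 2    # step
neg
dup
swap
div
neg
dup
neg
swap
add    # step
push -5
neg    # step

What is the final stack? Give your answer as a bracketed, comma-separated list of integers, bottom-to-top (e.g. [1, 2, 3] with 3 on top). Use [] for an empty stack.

Answer: [0, 5]

Derivation:
After 'push 2': [2]
After 'neg': [-2]
After 'dup': [-2, -2]
After 'swap': [-2, -2]
After 'div': [1]
After 'neg': [-1]
After 'dup': [-1, -1]
After 'neg': [-1, 1]
After 'swap': [1, -1]
After 'add': [0]
After 'push -5': [0, -5]
After 'neg': [0, 5]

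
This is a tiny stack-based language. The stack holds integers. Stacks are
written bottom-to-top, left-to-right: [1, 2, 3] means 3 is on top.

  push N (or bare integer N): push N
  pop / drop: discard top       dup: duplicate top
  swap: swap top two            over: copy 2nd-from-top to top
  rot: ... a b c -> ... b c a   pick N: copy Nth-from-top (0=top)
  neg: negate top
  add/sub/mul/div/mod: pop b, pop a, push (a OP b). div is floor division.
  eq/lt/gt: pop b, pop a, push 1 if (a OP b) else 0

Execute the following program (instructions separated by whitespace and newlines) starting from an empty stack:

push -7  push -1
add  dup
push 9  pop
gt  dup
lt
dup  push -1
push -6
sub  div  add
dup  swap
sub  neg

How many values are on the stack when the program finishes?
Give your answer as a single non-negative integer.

Answer: 1

Derivation:
After 'push -7': stack = [-7] (depth 1)
After 'push -1': stack = [-7, -1] (depth 2)
After 'add': stack = [-8] (depth 1)
After 'dup': stack = [-8, -8] (depth 2)
After 'push 9': stack = [-8, -8, 9] (depth 3)
After 'pop': stack = [-8, -8] (depth 2)
After 'gt': stack = [0] (depth 1)
After 'dup': stack = [0, 0] (depth 2)
After 'lt': stack = [0] (depth 1)
After 'dup': stack = [0, 0] (depth 2)
After 'push -1': stack = [0, 0, -1] (depth 3)
After 'push -6': stack = [0, 0, -1, -6] (depth 4)
After 'sub': stack = [0, 0, 5] (depth 3)
After 'div': stack = [0, 0] (depth 2)
After 'add': stack = [0] (depth 1)
After 'dup': stack = [0, 0] (depth 2)
After 'swap': stack = [0, 0] (depth 2)
After 'sub': stack = [0] (depth 1)
After 'neg': stack = [0] (depth 1)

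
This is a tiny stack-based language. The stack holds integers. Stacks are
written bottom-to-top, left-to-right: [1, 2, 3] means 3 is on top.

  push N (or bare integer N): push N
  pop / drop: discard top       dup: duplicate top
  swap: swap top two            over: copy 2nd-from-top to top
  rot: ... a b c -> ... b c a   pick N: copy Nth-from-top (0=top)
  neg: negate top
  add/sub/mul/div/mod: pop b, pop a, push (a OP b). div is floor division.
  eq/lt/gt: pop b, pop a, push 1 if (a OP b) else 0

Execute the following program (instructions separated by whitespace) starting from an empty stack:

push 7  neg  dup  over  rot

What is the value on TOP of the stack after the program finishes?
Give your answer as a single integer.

After 'push 7': [7]
After 'neg': [-7]
After 'dup': [-7, -7]
After 'over': [-7, -7, -7]
After 'rot': [-7, -7, -7]

Answer: -7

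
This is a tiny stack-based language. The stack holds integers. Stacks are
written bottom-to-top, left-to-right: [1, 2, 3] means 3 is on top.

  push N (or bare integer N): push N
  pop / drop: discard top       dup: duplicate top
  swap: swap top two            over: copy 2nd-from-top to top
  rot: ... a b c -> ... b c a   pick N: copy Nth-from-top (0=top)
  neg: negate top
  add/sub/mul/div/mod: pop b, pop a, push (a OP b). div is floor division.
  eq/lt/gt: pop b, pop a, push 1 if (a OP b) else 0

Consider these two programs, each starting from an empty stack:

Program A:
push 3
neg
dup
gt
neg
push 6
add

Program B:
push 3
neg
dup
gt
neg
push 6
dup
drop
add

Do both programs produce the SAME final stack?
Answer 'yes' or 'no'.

Answer: yes

Derivation:
Program A trace:
  After 'push 3': [3]
  After 'neg': [-3]
  After 'dup': [-3, -3]
  After 'gt': [0]
  After 'neg': [0]
  After 'push 6': [0, 6]
  After 'add': [6]
Program A final stack: [6]

Program B trace:
  After 'push 3': [3]
  After 'neg': [-3]
  After 'dup': [-3, -3]
  After 'gt': [0]
  After 'neg': [0]
  After 'push 6': [0, 6]
  After 'dup': [0, 6, 6]
  After 'drop': [0, 6]
  After 'add': [6]
Program B final stack: [6]
Same: yes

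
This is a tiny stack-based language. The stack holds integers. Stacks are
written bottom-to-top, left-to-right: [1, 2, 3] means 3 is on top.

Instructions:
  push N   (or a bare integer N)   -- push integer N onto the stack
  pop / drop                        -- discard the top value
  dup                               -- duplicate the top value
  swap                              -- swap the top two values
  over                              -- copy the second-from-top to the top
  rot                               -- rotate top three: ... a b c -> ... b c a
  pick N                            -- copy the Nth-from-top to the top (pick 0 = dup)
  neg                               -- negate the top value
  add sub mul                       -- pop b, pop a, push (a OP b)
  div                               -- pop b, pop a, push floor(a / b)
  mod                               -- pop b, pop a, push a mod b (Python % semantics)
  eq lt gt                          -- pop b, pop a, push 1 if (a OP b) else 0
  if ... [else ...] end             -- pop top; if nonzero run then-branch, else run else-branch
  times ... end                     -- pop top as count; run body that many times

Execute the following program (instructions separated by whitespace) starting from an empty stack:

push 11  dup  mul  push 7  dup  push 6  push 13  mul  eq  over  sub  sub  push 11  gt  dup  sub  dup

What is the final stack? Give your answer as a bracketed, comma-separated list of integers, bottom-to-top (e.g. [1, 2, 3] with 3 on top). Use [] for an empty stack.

After 'push 11': [11]
After 'dup': [11, 11]
After 'mul': [121]
After 'push 7': [121, 7]
After 'dup': [121, 7, 7]
After 'push 6': [121, 7, 7, 6]
After 'push 13': [121, 7, 7, 6, 13]
After 'mul': [121, 7, 7, 78]
After 'eq': [121, 7, 0]
After 'over': [121, 7, 0, 7]
After 'sub': [121, 7, -7]
After 'sub': [121, 14]
After 'push 11': [121, 14, 11]
After 'gt': [121, 1]
After 'dup': [121, 1, 1]
After 'sub': [121, 0]
After 'dup': [121, 0, 0]

Answer: [121, 0, 0]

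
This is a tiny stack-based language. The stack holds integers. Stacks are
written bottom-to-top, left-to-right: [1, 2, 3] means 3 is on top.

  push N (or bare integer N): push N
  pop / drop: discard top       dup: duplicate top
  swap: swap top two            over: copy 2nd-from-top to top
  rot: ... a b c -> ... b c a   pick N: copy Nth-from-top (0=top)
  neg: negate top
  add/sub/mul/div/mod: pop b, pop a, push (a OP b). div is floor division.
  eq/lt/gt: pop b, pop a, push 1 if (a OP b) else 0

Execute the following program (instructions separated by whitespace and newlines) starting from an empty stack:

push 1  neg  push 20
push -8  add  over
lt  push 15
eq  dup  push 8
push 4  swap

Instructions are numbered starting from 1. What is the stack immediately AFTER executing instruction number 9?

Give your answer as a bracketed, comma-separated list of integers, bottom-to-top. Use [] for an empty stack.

Step 1 ('push 1'): [1]
Step 2 ('neg'): [-1]
Step 3 ('push 20'): [-1, 20]
Step 4 ('push -8'): [-1, 20, -8]
Step 5 ('add'): [-1, 12]
Step 6 ('over'): [-1, 12, -1]
Step 7 ('lt'): [-1, 0]
Step 8 ('push 15'): [-1, 0, 15]
Step 9 ('eq'): [-1, 0]

Answer: [-1, 0]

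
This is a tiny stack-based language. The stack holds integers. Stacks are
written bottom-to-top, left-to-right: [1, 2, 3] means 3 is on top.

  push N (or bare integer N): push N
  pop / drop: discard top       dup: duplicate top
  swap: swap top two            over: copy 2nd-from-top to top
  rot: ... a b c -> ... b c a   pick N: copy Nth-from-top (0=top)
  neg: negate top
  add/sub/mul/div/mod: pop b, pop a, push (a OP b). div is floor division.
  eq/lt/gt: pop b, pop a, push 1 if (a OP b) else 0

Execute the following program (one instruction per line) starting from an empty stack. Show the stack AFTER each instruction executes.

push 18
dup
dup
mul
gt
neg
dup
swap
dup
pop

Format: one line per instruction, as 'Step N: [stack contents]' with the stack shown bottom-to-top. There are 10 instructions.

Step 1: [18]
Step 2: [18, 18]
Step 3: [18, 18, 18]
Step 4: [18, 324]
Step 5: [0]
Step 6: [0]
Step 7: [0, 0]
Step 8: [0, 0]
Step 9: [0, 0, 0]
Step 10: [0, 0]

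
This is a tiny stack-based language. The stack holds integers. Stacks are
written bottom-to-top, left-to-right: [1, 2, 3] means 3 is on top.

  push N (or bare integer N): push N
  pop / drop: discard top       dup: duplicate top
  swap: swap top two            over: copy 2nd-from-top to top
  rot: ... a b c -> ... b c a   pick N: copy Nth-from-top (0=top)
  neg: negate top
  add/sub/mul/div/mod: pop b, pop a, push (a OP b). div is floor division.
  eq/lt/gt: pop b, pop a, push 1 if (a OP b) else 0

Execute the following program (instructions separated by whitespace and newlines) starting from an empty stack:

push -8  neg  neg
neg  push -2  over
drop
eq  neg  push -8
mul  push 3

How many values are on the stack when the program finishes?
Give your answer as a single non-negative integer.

Answer: 2

Derivation:
After 'push -8': stack = [-8] (depth 1)
After 'neg': stack = [8] (depth 1)
After 'neg': stack = [-8] (depth 1)
After 'neg': stack = [8] (depth 1)
After 'push -2': stack = [8, -2] (depth 2)
After 'over': stack = [8, -2, 8] (depth 3)
After 'drop': stack = [8, -2] (depth 2)
After 'eq': stack = [0] (depth 1)
After 'neg': stack = [0] (depth 1)
After 'push -8': stack = [0, -8] (depth 2)
After 'mul': stack = [0] (depth 1)
After 'push 3': stack = [0, 3] (depth 2)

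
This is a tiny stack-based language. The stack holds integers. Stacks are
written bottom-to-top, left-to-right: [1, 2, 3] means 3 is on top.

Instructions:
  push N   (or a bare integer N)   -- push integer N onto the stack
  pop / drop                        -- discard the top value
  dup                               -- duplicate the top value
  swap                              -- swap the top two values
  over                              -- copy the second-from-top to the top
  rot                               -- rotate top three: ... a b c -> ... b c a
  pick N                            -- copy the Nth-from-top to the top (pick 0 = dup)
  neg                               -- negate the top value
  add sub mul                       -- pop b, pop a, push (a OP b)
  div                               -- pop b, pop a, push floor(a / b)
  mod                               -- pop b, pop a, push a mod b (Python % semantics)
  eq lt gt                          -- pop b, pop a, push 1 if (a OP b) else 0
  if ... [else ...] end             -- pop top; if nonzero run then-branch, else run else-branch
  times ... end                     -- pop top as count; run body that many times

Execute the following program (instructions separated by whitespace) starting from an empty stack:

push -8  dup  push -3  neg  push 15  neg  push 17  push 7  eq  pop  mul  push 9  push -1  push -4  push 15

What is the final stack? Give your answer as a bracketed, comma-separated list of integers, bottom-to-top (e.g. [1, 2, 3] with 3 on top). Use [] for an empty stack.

Answer: [-8, -8, -45, 9, -1, -4, 15]

Derivation:
After 'push -8': [-8]
After 'dup': [-8, -8]
After 'push -3': [-8, -8, -3]
After 'neg': [-8, -8, 3]
After 'push 15': [-8, -8, 3, 15]
After 'neg': [-8, -8, 3, -15]
After 'push 17': [-8, -8, 3, -15, 17]
After 'push 7': [-8, -8, 3, -15, 17, 7]
After 'eq': [-8, -8, 3, -15, 0]
After 'pop': [-8, -8, 3, -15]
After 'mul': [-8, -8, -45]
After 'push 9': [-8, -8, -45, 9]
After 'push -1': [-8, -8, -45, 9, -1]
After 'push -4': [-8, -8, -45, 9, -1, -4]
After 'push 15': [-8, -8, -45, 9, -1, -4, 15]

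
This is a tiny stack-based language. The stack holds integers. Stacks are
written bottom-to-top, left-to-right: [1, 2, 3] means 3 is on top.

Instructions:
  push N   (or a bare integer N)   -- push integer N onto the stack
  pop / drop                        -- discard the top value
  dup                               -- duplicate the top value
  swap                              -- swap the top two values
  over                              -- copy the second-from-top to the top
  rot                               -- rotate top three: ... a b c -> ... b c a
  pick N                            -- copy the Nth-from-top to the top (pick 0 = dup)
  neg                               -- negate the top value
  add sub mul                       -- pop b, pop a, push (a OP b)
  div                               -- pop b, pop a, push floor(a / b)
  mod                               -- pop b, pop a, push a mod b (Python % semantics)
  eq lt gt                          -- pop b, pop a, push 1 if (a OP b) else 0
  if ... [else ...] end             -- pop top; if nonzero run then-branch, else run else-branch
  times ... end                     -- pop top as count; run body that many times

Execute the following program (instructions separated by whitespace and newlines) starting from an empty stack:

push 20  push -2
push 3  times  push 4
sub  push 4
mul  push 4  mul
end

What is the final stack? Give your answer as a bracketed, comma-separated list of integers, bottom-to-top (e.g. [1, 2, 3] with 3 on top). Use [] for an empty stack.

Answer: [20, -25664]

Derivation:
After 'push 20': [20]
After 'push -2': [20, -2]
After 'push 3': [20, -2, 3]
After 'times': [20, -2]
After 'push 4': [20, -2, 4]
After 'sub': [20, -6]
After 'push 4': [20, -6, 4]
After 'mul': [20, -24]
After 'push 4': [20, -24, 4]
After 'mul': [20, -96]
After 'push 4': [20, -96, 4]
After 'sub': [20, -100]
After 'push 4': [20, -100, 4]
After 'mul': [20, -400]
After 'push 4': [20, -400, 4]
After 'mul': [20, -1600]
After 'push 4': [20, -1600, 4]
After 'sub': [20, -1604]
After 'push 4': [20, -1604, 4]
After 'mul': [20, -6416]
After 'push 4': [20, -6416, 4]
After 'mul': [20, -25664]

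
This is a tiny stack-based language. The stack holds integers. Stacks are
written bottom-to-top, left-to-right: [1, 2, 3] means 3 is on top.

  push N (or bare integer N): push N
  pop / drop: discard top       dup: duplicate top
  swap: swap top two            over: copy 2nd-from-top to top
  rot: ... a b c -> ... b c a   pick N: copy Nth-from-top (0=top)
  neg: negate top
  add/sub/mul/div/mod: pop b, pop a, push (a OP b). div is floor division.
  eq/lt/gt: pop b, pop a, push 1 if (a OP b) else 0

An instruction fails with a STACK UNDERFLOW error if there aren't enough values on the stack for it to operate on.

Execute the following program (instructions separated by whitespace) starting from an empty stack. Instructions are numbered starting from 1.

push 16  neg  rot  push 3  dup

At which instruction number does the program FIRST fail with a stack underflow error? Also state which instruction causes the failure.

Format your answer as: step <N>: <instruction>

Answer: step 3: rot

Derivation:
Step 1 ('push 16'): stack = [16], depth = 1
Step 2 ('neg'): stack = [-16], depth = 1
Step 3 ('rot'): needs 3 value(s) but depth is 1 — STACK UNDERFLOW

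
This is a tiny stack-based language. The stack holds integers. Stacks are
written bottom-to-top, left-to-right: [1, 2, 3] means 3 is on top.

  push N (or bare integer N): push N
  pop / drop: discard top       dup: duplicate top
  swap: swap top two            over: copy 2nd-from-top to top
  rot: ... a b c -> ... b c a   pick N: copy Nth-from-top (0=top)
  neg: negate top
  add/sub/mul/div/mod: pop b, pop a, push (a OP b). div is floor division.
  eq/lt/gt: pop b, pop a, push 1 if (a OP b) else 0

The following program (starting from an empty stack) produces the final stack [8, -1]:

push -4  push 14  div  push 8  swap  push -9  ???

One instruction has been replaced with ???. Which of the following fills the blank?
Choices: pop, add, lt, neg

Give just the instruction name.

Stack before ???: [8, -1, -9]
Stack after ???:  [8, -1]
Checking each choice:
  pop: MATCH
  add: produces [8, -10]
  lt: produces [8, 0]
  neg: produces [8, -1, 9]


Answer: pop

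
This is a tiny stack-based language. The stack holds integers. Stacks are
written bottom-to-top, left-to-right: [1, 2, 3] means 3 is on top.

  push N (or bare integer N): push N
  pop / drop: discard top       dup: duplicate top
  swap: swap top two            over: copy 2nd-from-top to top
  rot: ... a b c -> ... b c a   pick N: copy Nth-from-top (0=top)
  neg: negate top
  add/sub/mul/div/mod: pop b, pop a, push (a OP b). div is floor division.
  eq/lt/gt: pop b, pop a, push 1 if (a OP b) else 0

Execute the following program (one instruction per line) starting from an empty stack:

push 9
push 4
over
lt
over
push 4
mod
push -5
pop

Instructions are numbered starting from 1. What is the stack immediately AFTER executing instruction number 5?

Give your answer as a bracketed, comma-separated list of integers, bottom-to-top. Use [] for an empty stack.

Step 1 ('push 9'): [9]
Step 2 ('push 4'): [9, 4]
Step 3 ('over'): [9, 4, 9]
Step 4 ('lt'): [9, 1]
Step 5 ('over'): [9, 1, 9]

Answer: [9, 1, 9]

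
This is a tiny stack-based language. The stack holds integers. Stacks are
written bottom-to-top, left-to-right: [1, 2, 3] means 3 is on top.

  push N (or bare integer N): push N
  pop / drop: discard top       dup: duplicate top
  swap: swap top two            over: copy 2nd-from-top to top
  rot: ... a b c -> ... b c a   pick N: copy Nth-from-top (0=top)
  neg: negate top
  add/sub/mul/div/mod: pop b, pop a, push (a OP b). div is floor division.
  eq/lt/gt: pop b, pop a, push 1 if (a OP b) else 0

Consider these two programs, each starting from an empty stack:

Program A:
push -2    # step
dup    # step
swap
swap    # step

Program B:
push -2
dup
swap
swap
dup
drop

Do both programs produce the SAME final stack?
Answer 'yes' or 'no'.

Answer: yes

Derivation:
Program A trace:
  After 'push -2': [-2]
  After 'dup': [-2, -2]
  After 'swap': [-2, -2]
  After 'swap': [-2, -2]
Program A final stack: [-2, -2]

Program B trace:
  After 'push -2': [-2]
  After 'dup': [-2, -2]
  After 'swap': [-2, -2]
  After 'swap': [-2, -2]
  After 'dup': [-2, -2, -2]
  After 'drop': [-2, -2]
Program B final stack: [-2, -2]
Same: yes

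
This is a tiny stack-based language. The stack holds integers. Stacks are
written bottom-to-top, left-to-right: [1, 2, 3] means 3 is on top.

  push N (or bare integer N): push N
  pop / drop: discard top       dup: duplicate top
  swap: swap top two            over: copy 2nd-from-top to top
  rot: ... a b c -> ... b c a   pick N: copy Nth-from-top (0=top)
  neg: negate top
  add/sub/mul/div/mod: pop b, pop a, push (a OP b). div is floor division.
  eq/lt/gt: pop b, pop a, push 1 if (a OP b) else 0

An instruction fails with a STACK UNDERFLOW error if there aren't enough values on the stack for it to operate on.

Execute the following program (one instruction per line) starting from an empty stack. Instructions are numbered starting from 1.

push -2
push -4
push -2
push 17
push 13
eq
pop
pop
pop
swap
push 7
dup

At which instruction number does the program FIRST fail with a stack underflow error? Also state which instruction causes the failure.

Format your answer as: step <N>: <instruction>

Step 1 ('push -2'): stack = [-2], depth = 1
Step 2 ('push -4'): stack = [-2, -4], depth = 2
Step 3 ('push -2'): stack = [-2, -4, -2], depth = 3
Step 4 ('push 17'): stack = [-2, -4, -2, 17], depth = 4
Step 5 ('push 13'): stack = [-2, -4, -2, 17, 13], depth = 5
Step 6 ('eq'): stack = [-2, -4, -2, 0], depth = 4
Step 7 ('pop'): stack = [-2, -4, -2], depth = 3
Step 8 ('pop'): stack = [-2, -4], depth = 2
Step 9 ('pop'): stack = [-2], depth = 1
Step 10 ('swap'): needs 2 value(s) but depth is 1 — STACK UNDERFLOW

Answer: step 10: swap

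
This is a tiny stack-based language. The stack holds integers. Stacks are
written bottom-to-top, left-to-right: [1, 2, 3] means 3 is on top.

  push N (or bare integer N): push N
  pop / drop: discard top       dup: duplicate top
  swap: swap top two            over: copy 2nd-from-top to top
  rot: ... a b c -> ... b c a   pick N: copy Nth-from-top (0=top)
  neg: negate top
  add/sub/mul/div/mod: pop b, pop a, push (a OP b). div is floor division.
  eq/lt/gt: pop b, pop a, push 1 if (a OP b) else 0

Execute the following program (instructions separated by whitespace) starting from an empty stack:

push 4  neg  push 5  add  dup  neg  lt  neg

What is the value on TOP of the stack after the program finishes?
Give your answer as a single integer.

After 'push 4': [4]
After 'neg': [-4]
After 'push 5': [-4, 5]
After 'add': [1]
After 'dup': [1, 1]
After 'neg': [1, -1]
After 'lt': [0]
After 'neg': [0]

Answer: 0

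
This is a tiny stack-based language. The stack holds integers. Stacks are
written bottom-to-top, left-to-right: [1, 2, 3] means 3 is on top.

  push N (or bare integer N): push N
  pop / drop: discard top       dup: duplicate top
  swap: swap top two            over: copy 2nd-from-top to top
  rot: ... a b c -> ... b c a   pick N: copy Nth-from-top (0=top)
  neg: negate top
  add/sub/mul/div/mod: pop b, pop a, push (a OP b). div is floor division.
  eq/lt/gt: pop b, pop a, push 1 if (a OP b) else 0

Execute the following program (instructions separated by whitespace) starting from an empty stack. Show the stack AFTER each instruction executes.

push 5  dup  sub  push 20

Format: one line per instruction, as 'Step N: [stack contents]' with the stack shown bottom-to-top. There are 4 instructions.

Step 1: [5]
Step 2: [5, 5]
Step 3: [0]
Step 4: [0, 20]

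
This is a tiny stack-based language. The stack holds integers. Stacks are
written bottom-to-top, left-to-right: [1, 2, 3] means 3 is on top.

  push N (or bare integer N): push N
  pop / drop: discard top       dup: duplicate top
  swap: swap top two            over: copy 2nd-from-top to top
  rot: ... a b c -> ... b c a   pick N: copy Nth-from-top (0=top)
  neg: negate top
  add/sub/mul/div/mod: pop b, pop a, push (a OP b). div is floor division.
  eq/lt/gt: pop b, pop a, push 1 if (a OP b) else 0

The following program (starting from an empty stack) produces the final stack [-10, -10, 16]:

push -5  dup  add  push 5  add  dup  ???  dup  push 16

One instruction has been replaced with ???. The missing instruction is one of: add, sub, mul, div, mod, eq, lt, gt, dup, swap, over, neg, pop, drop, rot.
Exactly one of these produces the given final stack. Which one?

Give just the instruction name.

Answer: add

Derivation:
Stack before ???: [-5, -5]
Stack after ???:  [-10]
The instruction that transforms [-5, -5] -> [-10] is: add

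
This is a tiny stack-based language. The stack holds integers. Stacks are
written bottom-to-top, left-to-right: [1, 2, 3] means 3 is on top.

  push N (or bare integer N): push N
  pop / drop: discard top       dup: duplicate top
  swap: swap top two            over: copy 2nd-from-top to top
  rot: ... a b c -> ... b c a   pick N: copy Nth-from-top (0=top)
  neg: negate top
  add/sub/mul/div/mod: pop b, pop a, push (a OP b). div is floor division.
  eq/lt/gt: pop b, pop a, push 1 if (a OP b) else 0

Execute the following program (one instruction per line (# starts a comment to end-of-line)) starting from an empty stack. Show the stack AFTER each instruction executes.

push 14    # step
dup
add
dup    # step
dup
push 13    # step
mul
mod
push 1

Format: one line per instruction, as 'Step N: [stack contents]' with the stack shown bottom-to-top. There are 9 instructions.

Step 1: [14]
Step 2: [14, 14]
Step 3: [28]
Step 4: [28, 28]
Step 5: [28, 28, 28]
Step 6: [28, 28, 28, 13]
Step 7: [28, 28, 364]
Step 8: [28, 28]
Step 9: [28, 28, 1]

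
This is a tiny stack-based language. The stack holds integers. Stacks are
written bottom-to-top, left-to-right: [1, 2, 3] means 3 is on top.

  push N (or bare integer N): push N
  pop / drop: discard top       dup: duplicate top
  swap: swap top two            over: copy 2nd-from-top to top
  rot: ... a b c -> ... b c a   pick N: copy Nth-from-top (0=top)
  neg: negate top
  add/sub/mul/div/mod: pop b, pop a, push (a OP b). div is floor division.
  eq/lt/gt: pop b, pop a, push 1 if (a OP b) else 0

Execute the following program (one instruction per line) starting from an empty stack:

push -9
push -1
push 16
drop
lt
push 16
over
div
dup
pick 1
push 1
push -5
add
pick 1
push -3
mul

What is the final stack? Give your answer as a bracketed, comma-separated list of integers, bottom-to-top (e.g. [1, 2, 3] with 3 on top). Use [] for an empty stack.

After 'push -9': [-9]
After 'push -1': [-9, -1]
After 'push 16': [-9, -1, 16]
After 'drop': [-9, -1]
After 'lt': [1]
After 'push 16': [1, 16]
After 'over': [1, 16, 1]
After 'div': [1, 16]
After 'dup': [1, 16, 16]
After 'pick 1': [1, 16, 16, 16]
After 'push 1': [1, 16, 16, 16, 1]
After 'push -5': [1, 16, 16, 16, 1, -5]
After 'add': [1, 16, 16, 16, -4]
After 'pick 1': [1, 16, 16, 16, -4, 16]
After 'push -3': [1, 16, 16, 16, -4, 16, -3]
After 'mul': [1, 16, 16, 16, -4, -48]

Answer: [1, 16, 16, 16, -4, -48]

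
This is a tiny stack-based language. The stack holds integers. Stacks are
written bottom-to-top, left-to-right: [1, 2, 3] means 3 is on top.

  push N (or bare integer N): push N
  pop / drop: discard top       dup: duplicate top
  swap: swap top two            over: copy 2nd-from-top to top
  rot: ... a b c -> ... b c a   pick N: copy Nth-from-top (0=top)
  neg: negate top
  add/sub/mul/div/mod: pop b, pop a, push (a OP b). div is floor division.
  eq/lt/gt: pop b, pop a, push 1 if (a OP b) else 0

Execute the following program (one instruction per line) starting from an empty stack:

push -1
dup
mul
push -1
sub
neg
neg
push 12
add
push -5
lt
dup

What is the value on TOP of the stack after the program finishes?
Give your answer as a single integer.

After 'push -1': [-1]
After 'dup': [-1, -1]
After 'mul': [1]
After 'push -1': [1, -1]
After 'sub': [2]
After 'neg': [-2]
After 'neg': [2]
After 'push 12': [2, 12]
After 'add': [14]
After 'push -5': [14, -5]
After 'lt': [0]
After 'dup': [0, 0]

Answer: 0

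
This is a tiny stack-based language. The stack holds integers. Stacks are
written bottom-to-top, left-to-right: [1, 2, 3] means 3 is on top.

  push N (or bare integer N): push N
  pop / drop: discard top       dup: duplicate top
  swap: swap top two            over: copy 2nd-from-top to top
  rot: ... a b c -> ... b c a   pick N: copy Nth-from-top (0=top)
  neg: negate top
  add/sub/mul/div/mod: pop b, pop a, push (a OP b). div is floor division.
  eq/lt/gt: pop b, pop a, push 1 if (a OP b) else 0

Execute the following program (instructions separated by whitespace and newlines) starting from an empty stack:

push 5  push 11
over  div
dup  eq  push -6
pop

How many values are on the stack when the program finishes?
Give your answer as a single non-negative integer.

After 'push 5': stack = [5] (depth 1)
After 'push 11': stack = [5, 11] (depth 2)
After 'over': stack = [5, 11, 5] (depth 3)
After 'div': stack = [5, 2] (depth 2)
After 'dup': stack = [5, 2, 2] (depth 3)
After 'eq': stack = [5, 1] (depth 2)
After 'push -6': stack = [5, 1, -6] (depth 3)
After 'pop': stack = [5, 1] (depth 2)

Answer: 2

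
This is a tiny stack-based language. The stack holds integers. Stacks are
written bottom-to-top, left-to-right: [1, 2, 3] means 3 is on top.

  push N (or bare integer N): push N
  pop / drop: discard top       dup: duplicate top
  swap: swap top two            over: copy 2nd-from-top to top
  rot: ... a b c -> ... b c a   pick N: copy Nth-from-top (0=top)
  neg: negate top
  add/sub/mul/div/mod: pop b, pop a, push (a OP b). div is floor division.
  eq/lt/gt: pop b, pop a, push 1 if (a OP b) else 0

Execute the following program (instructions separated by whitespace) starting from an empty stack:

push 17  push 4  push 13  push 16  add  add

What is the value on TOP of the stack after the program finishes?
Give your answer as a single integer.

After 'push 17': [17]
After 'push 4': [17, 4]
After 'push 13': [17, 4, 13]
After 'push 16': [17, 4, 13, 16]
After 'add': [17, 4, 29]
After 'add': [17, 33]

Answer: 33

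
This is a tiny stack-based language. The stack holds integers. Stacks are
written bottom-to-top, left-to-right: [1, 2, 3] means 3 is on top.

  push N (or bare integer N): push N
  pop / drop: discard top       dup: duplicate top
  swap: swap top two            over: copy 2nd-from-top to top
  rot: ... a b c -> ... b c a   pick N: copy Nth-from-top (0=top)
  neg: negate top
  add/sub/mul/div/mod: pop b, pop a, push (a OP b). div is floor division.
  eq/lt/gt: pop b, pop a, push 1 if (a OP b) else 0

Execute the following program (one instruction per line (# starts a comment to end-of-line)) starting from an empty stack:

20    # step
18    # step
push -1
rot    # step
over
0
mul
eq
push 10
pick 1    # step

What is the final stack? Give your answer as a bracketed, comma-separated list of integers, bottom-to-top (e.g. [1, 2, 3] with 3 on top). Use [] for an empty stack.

Answer: [18, -1, 0, 10, 0]

Derivation:
After 'push 20': [20]
After 'push 18': [20, 18]
After 'push -1': [20, 18, -1]
After 'rot': [18, -1, 20]
After 'over': [18, -1, 20, -1]
After 'push 0': [18, -1, 20, -1, 0]
After 'mul': [18, -1, 20, 0]
After 'eq': [18, -1, 0]
After 'push 10': [18, -1, 0, 10]
After 'pick 1': [18, -1, 0, 10, 0]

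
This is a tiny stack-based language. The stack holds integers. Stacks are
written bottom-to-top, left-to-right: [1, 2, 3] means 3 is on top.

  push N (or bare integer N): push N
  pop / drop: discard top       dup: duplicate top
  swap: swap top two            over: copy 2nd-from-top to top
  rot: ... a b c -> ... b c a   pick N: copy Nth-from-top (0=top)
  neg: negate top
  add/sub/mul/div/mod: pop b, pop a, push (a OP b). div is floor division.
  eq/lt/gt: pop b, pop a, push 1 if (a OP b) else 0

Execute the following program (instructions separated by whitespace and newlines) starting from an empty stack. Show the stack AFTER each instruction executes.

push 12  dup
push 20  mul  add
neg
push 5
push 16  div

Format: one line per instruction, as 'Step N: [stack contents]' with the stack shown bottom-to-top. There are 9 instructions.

Step 1: [12]
Step 2: [12, 12]
Step 3: [12, 12, 20]
Step 4: [12, 240]
Step 5: [252]
Step 6: [-252]
Step 7: [-252, 5]
Step 8: [-252, 5, 16]
Step 9: [-252, 0]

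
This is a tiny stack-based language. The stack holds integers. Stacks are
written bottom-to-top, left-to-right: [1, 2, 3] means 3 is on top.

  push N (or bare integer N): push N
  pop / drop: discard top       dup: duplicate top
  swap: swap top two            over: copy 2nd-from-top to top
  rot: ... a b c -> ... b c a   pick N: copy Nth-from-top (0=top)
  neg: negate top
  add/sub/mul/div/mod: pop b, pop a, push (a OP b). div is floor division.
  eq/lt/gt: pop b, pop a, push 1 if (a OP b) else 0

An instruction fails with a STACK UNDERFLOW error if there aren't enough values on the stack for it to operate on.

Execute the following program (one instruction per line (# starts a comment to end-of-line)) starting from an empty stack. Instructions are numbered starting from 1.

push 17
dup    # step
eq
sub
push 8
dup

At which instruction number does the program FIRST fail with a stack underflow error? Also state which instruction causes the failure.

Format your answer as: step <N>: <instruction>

Step 1 ('push 17'): stack = [17], depth = 1
Step 2 ('dup'): stack = [17, 17], depth = 2
Step 3 ('eq'): stack = [1], depth = 1
Step 4 ('sub'): needs 2 value(s) but depth is 1 — STACK UNDERFLOW

Answer: step 4: sub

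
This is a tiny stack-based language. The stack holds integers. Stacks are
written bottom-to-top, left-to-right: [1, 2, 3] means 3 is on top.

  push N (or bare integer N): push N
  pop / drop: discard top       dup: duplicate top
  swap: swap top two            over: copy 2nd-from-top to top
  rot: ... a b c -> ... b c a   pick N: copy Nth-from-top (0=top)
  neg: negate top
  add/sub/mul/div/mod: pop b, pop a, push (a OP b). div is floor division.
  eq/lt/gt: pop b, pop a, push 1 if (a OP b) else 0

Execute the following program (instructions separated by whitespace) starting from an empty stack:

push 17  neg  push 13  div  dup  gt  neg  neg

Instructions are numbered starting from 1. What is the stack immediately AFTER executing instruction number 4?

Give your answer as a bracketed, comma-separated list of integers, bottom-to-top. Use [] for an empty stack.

Step 1 ('push 17'): [17]
Step 2 ('neg'): [-17]
Step 3 ('push 13'): [-17, 13]
Step 4 ('div'): [-2]

Answer: [-2]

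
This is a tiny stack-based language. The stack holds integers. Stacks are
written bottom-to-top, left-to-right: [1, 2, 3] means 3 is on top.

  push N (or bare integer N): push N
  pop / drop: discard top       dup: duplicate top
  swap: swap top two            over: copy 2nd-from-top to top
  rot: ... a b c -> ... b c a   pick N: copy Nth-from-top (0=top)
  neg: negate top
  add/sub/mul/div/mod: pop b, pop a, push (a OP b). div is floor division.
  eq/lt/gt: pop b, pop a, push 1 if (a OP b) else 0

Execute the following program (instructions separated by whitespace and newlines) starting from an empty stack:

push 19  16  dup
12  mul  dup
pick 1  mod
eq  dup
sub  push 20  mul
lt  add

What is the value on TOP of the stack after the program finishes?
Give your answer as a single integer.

After 'push 19': [19]
After 'push 16': [19, 16]
After 'dup': [19, 16, 16]
After 'push 12': [19, 16, 16, 12]
After 'mul': [19, 16, 192]
After 'dup': [19, 16, 192, 192]
After 'pick 1': [19, 16, 192, 192, 192]
After 'mod': [19, 16, 192, 0]
After 'eq': [19, 16, 0]
After 'dup': [19, 16, 0, 0]
After 'sub': [19, 16, 0]
After 'push 20': [19, 16, 0, 20]
After 'mul': [19, 16, 0]
After 'lt': [19, 0]
After 'add': [19]

Answer: 19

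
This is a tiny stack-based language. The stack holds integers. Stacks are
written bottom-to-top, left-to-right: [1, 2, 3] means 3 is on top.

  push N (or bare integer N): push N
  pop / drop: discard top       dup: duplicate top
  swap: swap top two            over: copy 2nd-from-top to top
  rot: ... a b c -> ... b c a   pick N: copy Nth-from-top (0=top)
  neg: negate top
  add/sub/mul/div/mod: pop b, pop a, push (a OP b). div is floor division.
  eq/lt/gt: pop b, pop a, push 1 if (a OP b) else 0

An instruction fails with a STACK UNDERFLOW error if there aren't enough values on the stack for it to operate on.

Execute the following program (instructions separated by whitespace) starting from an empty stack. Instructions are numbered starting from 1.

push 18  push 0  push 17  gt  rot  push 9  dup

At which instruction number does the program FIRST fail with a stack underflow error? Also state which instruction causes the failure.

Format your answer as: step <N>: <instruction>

Step 1 ('push 18'): stack = [18], depth = 1
Step 2 ('push 0'): stack = [18, 0], depth = 2
Step 3 ('push 17'): stack = [18, 0, 17], depth = 3
Step 4 ('gt'): stack = [18, 0], depth = 2
Step 5 ('rot'): needs 3 value(s) but depth is 2 — STACK UNDERFLOW

Answer: step 5: rot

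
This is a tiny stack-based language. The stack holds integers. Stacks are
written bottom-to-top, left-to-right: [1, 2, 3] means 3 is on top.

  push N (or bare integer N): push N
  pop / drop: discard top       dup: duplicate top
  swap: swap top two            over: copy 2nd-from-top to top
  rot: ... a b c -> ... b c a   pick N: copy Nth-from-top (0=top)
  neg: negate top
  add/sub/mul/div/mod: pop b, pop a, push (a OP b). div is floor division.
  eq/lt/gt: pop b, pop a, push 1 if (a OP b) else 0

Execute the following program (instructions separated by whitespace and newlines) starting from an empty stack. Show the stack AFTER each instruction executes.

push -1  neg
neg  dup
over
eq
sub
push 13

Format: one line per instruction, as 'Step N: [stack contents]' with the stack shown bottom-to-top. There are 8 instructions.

Step 1: [-1]
Step 2: [1]
Step 3: [-1]
Step 4: [-1, -1]
Step 5: [-1, -1, -1]
Step 6: [-1, 1]
Step 7: [-2]
Step 8: [-2, 13]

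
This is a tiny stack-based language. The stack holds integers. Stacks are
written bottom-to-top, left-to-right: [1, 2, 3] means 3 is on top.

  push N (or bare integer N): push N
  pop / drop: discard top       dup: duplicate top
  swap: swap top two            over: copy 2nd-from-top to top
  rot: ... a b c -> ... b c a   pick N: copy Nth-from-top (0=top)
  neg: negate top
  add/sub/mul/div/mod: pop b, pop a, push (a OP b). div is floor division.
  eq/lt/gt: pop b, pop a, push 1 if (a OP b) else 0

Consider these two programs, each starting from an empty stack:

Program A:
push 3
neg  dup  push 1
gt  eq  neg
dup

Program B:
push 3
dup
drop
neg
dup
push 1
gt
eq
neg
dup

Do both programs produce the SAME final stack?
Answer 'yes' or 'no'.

Answer: yes

Derivation:
Program A trace:
  After 'push 3': [3]
  After 'neg': [-3]
  After 'dup': [-3, -3]
  After 'push 1': [-3, -3, 1]
  After 'gt': [-3, 0]
  After 'eq': [0]
  After 'neg': [0]
  After 'dup': [0, 0]
Program A final stack: [0, 0]

Program B trace:
  After 'push 3': [3]
  After 'dup': [3, 3]
  After 'drop': [3]
  After 'neg': [-3]
  After 'dup': [-3, -3]
  After 'push 1': [-3, -3, 1]
  After 'gt': [-3, 0]
  After 'eq': [0]
  After 'neg': [0]
  After 'dup': [0, 0]
Program B final stack: [0, 0]
Same: yes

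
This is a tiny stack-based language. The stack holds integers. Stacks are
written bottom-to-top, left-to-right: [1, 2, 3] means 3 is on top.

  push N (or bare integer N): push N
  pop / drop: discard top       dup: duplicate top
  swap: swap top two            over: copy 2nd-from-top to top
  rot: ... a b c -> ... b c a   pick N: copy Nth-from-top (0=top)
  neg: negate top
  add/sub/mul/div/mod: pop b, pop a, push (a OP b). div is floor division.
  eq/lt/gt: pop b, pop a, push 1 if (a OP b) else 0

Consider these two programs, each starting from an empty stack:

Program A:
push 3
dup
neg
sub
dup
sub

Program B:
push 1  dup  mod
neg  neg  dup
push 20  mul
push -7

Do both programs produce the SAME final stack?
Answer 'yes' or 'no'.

Answer: no

Derivation:
Program A trace:
  After 'push 3': [3]
  After 'dup': [3, 3]
  After 'neg': [3, -3]
  After 'sub': [6]
  After 'dup': [6, 6]
  After 'sub': [0]
Program A final stack: [0]

Program B trace:
  After 'push 1': [1]
  After 'dup': [1, 1]
  After 'mod': [0]
  After 'neg': [0]
  After 'neg': [0]
  After 'dup': [0, 0]
  After 'push 20': [0, 0, 20]
  After 'mul': [0, 0]
  After 'push -7': [0, 0, -7]
Program B final stack: [0, 0, -7]
Same: no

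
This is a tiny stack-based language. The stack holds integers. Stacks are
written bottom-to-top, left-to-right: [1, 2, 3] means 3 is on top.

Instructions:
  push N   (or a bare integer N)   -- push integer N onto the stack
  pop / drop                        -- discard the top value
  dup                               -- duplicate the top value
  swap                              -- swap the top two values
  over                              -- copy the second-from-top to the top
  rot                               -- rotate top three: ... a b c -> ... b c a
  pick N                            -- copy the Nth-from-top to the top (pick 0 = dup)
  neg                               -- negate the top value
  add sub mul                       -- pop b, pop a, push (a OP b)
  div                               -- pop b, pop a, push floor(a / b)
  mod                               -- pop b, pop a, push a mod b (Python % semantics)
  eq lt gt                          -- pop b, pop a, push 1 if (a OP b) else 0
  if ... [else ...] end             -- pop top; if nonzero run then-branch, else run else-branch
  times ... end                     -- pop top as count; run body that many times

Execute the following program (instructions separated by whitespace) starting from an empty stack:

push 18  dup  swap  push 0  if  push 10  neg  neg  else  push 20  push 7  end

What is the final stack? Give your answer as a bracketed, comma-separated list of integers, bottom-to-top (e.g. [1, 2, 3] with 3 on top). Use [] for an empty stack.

After 'push 18': [18]
After 'dup': [18, 18]
After 'swap': [18, 18]
After 'push 0': [18, 18, 0]
After 'if': [18, 18]
After 'push 20': [18, 18, 20]
After 'push 7': [18, 18, 20, 7]

Answer: [18, 18, 20, 7]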